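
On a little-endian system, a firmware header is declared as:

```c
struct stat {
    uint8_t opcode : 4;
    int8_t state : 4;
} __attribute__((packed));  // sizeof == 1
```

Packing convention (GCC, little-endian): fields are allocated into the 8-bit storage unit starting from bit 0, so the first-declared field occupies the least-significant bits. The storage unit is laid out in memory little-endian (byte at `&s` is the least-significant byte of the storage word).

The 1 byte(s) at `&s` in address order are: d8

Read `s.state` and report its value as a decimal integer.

[0]=0xd8 (little-endian) → word 0xd8
opcode [0+:4] = (word>>0) & 0xf = 8
state [4+:4] = (word>>4) & 0xf = 13  ←
state signed 4b, MSB=1: 13 - 16 = -3

-3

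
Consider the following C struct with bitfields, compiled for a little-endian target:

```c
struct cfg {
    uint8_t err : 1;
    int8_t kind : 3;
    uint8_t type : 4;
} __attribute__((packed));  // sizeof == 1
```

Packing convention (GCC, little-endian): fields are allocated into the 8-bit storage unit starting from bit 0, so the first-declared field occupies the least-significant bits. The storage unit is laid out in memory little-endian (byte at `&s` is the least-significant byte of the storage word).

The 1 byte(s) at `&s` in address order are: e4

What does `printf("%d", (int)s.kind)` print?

[0]=0xe4 (little-endian) → word 0xe4
err:1 @ bit 0 → (0xe4>>0)&0x1 = 0x0
kind:3 @ bit 1 → (0xe4>>1)&0x7 = 0x2  ←
type:4 @ bit 4 → (0xe4>>4)&0xf = 0xe
kind signed 3b, MSB=0: value = 2

2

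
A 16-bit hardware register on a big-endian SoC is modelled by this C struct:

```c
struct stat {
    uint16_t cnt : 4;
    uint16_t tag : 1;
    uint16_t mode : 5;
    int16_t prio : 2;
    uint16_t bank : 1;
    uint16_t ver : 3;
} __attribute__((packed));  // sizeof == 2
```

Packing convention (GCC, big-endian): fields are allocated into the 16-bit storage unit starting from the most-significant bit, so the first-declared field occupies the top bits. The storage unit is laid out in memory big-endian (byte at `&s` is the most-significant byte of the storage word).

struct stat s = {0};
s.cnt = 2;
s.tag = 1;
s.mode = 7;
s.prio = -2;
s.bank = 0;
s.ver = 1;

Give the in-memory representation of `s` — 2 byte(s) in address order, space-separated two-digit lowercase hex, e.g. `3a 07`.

29 e1

cnt:4 = 2 → 0x2 << 12 → word 0x2000
tag:1 = 1 → 0x1 << 11 → word 0x2800
mode:5 = 7 → 0x7 << 6 → word 0x29c0
prio:2 = -2 → 0x2 << 4 → word 0x29e0
bank:1 = 0 → 0x0 << 3 → word 0x29e0
ver:3 = 1 → 0x1 << 0 → word 0x29e1
word = 0x29e1 → big-endian bytes:
  [0]=0x29  [1]=0xe1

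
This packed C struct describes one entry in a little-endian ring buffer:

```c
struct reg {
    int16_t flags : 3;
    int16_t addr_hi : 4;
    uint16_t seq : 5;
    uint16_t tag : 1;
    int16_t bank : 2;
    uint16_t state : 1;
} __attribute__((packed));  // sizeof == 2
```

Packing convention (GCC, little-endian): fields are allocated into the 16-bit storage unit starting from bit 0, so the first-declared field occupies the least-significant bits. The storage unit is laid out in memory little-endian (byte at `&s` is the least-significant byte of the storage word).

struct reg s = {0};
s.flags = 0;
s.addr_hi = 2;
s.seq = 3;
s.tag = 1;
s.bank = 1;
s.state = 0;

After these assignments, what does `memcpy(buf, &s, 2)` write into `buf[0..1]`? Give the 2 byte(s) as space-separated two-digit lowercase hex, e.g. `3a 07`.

90 31

[0+:3] flags=0 & 0x7 = 0x0; word=0x0000
[3+:4] addr_hi=2 & 0xf = 0x2; word=0x0010
[7+:5] seq=3 & 0x1f = 0x3; word=0x0190
[12+:1] tag=1 & 0x1 = 0x1; word=0x1190
[13+:2] bank=1 & 0x3 = 0x1; word=0x3190
[15+:1] state=0 & 0x1 = 0x0; word=0x3190
word = 0x3190 → little-endian bytes:
  [0]=0x90  [1]=0x31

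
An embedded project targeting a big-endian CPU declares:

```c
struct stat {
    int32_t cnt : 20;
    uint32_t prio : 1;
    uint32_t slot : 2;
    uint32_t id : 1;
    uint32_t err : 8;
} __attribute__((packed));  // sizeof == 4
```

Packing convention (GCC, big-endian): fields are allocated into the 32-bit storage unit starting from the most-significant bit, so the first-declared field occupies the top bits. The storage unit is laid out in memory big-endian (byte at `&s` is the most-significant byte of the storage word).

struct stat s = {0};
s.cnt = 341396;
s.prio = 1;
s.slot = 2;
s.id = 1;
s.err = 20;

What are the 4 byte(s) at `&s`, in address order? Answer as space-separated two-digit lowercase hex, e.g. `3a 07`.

cnt (20b) val=341396 bits=0x53594 at bit 12: 0x53594000
prio (1b) val=1 bits=0x1 at bit 11: 0x53594800
slot (2b) val=2 bits=0x2 at bit 9: 0x53594c00
id (1b) val=1 bits=0x1 at bit 8: 0x53594d00
err (8b) val=20 bits=0x14 at bit 0: 0x53594d14
word = 0x53594d14 → big-endian bytes:
  [0]=0x53  [1]=0x59  [2]=0x4d  [3]=0x14

53 59 4d 14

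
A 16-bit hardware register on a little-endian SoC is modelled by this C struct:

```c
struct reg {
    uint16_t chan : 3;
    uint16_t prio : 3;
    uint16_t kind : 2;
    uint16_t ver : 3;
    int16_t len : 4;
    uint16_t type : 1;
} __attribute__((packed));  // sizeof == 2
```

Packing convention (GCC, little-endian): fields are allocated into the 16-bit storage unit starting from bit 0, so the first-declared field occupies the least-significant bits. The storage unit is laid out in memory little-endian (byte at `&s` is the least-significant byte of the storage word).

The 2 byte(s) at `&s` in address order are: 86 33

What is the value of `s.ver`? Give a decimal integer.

[0]=0x86 [1]=0x33 (little-endian) → word 0x3386
chan:3 @ bit 0 → (0x3386>>0)&0x7 = 0x6
prio:3 @ bit 3 → (0x3386>>3)&0x7 = 0x0
kind:2 @ bit 6 → (0x3386>>6)&0x3 = 0x2
ver:3 @ bit 8 → (0x3386>>8)&0x7 = 0x3  ←
len:4 @ bit 11 → (0x3386>>11)&0xf = 0x6
type:1 @ bit 15 → (0x3386>>15)&0x1 = 0x0

3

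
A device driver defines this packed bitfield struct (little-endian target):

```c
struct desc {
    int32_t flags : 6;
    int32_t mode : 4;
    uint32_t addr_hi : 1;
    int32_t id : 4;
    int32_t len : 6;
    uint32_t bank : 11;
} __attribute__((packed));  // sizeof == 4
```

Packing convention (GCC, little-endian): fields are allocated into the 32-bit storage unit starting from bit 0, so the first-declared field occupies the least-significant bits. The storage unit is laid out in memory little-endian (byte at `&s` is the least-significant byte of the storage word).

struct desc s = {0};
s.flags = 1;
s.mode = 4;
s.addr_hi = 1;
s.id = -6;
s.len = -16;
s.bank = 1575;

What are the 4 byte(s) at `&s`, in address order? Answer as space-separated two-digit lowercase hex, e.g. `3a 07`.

flags (6b) val=1 bits=0x1 at bit 0: 0x00000001
mode (4b) val=4 bits=0x4 at bit 6: 0x00000101
addr_hi (1b) val=1 bits=0x1 at bit 10: 0x00000501
id (4b) val=-6 bits=0xa at bit 11: 0x00005501
len (6b) val=-16 bits=0x30 at bit 15: 0x00185501
bank (11b) val=1575 bits=0x627 at bit 21: 0xc4f85501
word = 0xc4f85501 → little-endian bytes:
  [0]=0x01  [1]=0x55  [2]=0xf8  [3]=0xc4

01 55 f8 c4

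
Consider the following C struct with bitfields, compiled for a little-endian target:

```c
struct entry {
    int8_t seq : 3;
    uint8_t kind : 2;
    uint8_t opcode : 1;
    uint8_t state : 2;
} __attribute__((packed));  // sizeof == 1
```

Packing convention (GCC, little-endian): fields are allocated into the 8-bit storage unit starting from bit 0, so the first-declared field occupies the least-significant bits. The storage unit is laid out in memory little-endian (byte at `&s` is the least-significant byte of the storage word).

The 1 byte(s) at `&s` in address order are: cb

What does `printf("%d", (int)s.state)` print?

3

[0]=0xcb (little-endian) → word 0xcb
seq:3 @ bit 0 → (0xcb>>0)&0x7 = 0x3
kind:2 @ bit 3 → (0xcb>>3)&0x3 = 0x1
opcode:1 @ bit 5 → (0xcb>>5)&0x1 = 0x0
state:2 @ bit 6 → (0xcb>>6)&0x3 = 0x3  ←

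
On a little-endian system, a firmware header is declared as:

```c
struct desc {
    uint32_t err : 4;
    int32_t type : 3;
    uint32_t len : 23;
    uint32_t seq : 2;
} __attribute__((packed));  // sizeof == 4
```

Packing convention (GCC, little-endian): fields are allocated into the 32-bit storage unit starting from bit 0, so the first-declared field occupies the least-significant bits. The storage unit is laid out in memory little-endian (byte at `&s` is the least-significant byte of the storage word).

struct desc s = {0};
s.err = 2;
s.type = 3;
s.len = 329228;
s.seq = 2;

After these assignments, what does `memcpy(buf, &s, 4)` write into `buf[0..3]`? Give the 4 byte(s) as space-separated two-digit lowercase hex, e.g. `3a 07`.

err (4b) val=2 bits=0x2 at bit 0: 0x00000002
type (3b) val=3 bits=0x3 at bit 4: 0x00000032
len (23b) val=329228 bits=0x5060c at bit 7: 0x02830632
seq (2b) val=2 bits=0x2 at bit 30: 0x82830632
word = 0x82830632 → little-endian bytes:
  [0]=0x32  [1]=0x06  [2]=0x83  [3]=0x82

32 06 83 82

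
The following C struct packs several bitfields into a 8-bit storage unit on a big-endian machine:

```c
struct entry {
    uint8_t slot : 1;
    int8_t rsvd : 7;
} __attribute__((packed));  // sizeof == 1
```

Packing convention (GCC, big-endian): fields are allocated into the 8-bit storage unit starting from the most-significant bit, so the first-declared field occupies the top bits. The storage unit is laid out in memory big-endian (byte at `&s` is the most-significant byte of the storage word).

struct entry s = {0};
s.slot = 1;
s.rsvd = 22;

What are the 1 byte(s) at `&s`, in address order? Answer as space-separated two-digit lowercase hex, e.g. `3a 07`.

[7+:1] slot=1 & 0x1 = 0x1; word=0x80
[0+:7] rsvd=22 & 0x7f = 0x16; word=0x96
word = 0x96 → big-endian bytes:
  [0]=0x96

96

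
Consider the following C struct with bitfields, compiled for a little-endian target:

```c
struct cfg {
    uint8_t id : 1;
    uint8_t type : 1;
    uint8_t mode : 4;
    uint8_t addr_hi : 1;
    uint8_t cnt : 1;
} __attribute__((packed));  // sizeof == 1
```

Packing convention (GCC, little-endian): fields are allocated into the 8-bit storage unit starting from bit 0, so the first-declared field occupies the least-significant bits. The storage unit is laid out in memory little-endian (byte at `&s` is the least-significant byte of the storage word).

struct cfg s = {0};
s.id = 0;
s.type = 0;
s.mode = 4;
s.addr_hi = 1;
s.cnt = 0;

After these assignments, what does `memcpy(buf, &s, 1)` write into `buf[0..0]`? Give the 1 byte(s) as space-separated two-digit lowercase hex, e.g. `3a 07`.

50

id:1 = 0 → 0x0 << 0 → word 0x00
type:1 = 0 → 0x0 << 1 → word 0x00
mode:4 = 4 → 0x4 << 2 → word 0x10
addr_hi:1 = 1 → 0x1 << 6 → word 0x50
cnt:1 = 0 → 0x0 << 7 → word 0x50
word = 0x50 → little-endian bytes:
  [0]=0x50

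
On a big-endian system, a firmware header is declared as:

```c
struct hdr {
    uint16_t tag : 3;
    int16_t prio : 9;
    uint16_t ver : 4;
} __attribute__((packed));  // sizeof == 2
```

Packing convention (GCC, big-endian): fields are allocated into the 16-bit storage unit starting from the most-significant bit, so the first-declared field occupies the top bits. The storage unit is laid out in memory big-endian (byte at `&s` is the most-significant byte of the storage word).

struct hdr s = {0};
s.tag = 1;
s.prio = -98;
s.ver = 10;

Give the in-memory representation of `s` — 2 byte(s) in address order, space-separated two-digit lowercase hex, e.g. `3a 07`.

39 ea

tag (3b) val=1 bits=0x1 at bit 13: 0x2000
prio (9b) val=-98 bits=0x19e at bit 4: 0x39e0
ver (4b) val=10 bits=0xa at bit 0: 0x39ea
word = 0x39ea → big-endian bytes:
  [0]=0x39  [1]=0xea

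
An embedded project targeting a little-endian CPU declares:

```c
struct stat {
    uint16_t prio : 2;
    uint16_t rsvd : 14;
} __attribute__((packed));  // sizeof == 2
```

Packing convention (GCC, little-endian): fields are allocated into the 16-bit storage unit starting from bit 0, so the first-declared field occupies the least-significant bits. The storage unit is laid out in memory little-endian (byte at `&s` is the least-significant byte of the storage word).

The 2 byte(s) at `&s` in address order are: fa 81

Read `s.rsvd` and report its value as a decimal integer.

[0]=0xfa [1]=0x81 (little-endian) → word 0x81fa
prio:2 @ bit 0 → (0x81fa>>0)&0x3 = 0x2
rsvd:14 @ bit 2 → (0x81fa>>2)&0x3fff = 0x207e  ←

8318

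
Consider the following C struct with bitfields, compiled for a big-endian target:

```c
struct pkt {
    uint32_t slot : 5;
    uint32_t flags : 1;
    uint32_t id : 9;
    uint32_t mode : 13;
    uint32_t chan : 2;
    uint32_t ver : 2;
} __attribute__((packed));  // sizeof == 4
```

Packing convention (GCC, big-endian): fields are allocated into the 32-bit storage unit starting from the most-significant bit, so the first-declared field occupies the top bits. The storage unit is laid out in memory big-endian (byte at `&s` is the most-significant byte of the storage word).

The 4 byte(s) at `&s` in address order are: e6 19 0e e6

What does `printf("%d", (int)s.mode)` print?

[0]=0xe6 [1]=0x19 [2]=0x0e [3]=0xe6 (big-endian) → word 0xe6190ee6
slot [27+:5] = (word>>27) & 0x1f = 28
flags [26+:1] = (word>>26) & 0x1 = 1
id [17+:9] = (word>>17) & 0x1ff = 268
mode [4+:13] = (word>>4) & 0x1fff = 4334  ←
chan [2+:2] = (word>>2) & 0x3 = 1
ver [0+:2] = (word>>0) & 0x3 = 2

4334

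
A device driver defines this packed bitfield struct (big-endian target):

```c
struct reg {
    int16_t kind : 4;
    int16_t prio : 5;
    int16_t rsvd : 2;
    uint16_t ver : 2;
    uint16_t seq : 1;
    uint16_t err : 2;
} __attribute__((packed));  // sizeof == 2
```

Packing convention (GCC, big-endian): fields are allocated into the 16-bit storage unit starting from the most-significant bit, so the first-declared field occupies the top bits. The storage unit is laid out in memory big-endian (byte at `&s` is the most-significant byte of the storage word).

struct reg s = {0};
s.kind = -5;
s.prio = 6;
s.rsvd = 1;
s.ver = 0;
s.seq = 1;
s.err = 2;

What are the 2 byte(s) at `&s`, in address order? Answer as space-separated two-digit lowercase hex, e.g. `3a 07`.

kind:4 = -5 → 0xb << 12 → word 0xb000
prio:5 = 6 → 0x6 << 7 → word 0xb300
rsvd:2 = 1 → 0x1 << 5 → word 0xb320
ver:2 = 0 → 0x0 << 3 → word 0xb320
seq:1 = 1 → 0x1 << 2 → word 0xb324
err:2 = 2 → 0x2 << 0 → word 0xb326
word = 0xb326 → big-endian bytes:
  [0]=0xb3  [1]=0x26

b3 26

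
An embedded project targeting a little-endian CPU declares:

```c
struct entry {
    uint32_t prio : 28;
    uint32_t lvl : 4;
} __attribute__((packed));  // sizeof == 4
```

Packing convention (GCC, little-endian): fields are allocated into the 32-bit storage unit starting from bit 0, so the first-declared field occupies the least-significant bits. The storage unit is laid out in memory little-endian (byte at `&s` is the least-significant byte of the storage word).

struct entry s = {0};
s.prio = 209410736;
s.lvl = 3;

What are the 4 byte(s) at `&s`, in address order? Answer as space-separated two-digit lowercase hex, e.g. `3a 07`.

b0 5a 7b 3c

[0+:28] prio=209410736 & 0xfffffff = 0xc7b5ab0; word=0x0c7b5ab0
[28+:4] lvl=3 & 0xf = 0x3; word=0x3c7b5ab0
word = 0x3c7b5ab0 → little-endian bytes:
  [0]=0xb0  [1]=0x5a  [2]=0x7b  [3]=0x3c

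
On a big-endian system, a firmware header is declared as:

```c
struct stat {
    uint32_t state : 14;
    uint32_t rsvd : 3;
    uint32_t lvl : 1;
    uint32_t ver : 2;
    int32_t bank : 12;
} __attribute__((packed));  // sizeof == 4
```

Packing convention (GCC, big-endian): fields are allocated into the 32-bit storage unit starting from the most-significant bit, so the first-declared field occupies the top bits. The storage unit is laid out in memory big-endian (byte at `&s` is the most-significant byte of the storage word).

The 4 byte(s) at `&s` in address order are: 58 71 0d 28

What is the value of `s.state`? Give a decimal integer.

5660

[0]=0x58 [1]=0x71 [2]=0x0d [3]=0x28 (big-endian) → word 0x58710d28
state:14 @ bit 18 → (0x58710d28>>18)&0x3fff = 0x161c  ←
rsvd:3 @ bit 15 → (0x58710d28>>15)&0x7 = 0x2
lvl:1 @ bit 14 → (0x58710d28>>14)&0x1 = 0x0
ver:2 @ bit 12 → (0x58710d28>>12)&0x3 = 0x0
bank:12 @ bit 0 → (0x58710d28>>0)&0xfff = 0xd28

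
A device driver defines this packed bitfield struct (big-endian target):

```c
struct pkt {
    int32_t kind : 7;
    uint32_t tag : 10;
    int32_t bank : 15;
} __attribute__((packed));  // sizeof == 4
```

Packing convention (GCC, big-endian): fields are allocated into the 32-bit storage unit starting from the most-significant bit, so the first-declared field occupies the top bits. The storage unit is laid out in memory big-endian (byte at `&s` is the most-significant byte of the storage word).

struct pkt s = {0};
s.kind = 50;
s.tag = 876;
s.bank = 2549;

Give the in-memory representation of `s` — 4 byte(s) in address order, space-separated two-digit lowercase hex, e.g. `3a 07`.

kind (7b) val=50 bits=0x32 at bit 25: 0x64000000
tag (10b) val=876 bits=0x36c at bit 15: 0x65b60000
bank (15b) val=2549 bits=0x9f5 at bit 0: 0x65b609f5
word = 0x65b609f5 → big-endian bytes:
  [0]=0x65  [1]=0xb6  [2]=0x09  [3]=0xf5

65 b6 09 f5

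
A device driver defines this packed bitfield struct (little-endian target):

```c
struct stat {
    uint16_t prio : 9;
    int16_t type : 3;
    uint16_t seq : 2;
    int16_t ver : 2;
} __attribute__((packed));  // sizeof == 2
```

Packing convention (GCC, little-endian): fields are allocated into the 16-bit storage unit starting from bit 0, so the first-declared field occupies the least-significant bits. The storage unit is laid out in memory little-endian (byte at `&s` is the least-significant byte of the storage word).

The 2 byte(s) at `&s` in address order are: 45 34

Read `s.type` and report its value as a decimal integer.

2

[0]=0x45 [1]=0x34 (little-endian) → word 0x3445
prio:9 @ bit 0 → (0x3445>>0)&0x1ff = 0x45
type:3 @ bit 9 → (0x3445>>9)&0x7 = 0x2  ←
seq:2 @ bit 12 → (0x3445>>12)&0x3 = 0x3
ver:2 @ bit 14 → (0x3445>>14)&0x3 = 0x0
type signed 3b, MSB=0: value = 2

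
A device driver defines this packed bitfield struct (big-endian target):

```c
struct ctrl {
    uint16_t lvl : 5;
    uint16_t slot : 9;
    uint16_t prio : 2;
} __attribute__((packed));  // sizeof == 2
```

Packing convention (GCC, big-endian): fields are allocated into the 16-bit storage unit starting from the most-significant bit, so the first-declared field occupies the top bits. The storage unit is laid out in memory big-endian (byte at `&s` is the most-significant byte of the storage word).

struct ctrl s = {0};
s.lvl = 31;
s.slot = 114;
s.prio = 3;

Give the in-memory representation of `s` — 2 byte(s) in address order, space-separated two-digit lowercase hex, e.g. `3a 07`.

f9 cb

lvl:5 = 31 → 0x1f << 11 → word 0xf800
slot:9 = 114 → 0x72 << 2 → word 0xf9c8
prio:2 = 3 → 0x3 << 0 → word 0xf9cb
word = 0xf9cb → big-endian bytes:
  [0]=0xf9  [1]=0xcb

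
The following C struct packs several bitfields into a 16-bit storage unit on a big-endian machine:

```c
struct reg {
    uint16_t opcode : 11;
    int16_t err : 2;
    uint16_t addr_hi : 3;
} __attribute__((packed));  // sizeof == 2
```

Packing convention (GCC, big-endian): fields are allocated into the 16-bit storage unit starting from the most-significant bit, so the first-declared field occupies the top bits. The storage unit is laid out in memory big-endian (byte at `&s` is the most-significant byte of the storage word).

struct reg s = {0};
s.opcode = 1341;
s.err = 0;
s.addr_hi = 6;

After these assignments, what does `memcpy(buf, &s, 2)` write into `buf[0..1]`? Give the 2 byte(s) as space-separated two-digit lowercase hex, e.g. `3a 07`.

a7 a6

opcode:11 = 1341 → 0x53d << 5 → word 0xa7a0
err:2 = 0 → 0x0 << 3 → word 0xa7a0
addr_hi:3 = 6 → 0x6 << 0 → word 0xa7a6
word = 0xa7a6 → big-endian bytes:
  [0]=0xa7  [1]=0xa6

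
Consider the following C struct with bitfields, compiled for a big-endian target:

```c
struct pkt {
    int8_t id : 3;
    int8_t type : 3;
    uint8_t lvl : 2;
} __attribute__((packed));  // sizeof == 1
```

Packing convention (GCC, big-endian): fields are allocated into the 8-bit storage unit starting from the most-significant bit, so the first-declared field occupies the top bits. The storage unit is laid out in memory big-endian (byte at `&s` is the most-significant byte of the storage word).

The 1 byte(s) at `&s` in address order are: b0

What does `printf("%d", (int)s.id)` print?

[0]=0xb0 (big-endian) → word 0xb0
id [5+:3] = (word>>5) & 0x7 = 5  ←
type [2+:3] = (word>>2) & 0x7 = 4
lvl [0+:2] = (word>>0) & 0x3 = 0
id signed 3b, MSB=1: 5 - 8 = -3

-3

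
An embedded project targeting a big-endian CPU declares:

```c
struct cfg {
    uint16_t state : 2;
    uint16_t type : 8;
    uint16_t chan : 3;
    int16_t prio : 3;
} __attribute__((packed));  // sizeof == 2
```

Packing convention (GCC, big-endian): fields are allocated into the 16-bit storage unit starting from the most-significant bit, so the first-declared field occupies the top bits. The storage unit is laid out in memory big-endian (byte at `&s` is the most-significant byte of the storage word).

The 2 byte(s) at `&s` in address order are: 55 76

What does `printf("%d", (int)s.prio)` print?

[0]=0x55 [1]=0x76 (big-endian) → word 0x5576
state:2 @ bit 14 → (0x5576>>14)&0x3 = 0x1
type:8 @ bit 6 → (0x5576>>6)&0xff = 0x55
chan:3 @ bit 3 → (0x5576>>3)&0x7 = 0x6
prio:3 @ bit 0 → (0x5576>>0)&0x7 = 0x6  ←
prio signed 3b, MSB=1: 6 - 8 = -2

-2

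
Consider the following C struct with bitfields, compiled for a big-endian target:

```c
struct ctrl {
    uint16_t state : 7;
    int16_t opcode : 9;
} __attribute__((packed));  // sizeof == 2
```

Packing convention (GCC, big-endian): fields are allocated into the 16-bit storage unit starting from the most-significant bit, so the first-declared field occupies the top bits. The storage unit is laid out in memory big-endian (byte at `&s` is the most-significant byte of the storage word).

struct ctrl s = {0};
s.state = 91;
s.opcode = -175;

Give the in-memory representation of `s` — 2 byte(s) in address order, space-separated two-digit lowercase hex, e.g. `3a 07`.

state:7 = 91 → 0x5b << 9 → word 0xb600
opcode:9 = -175 → 0x151 << 0 → word 0xb751
word = 0xb751 → big-endian bytes:
  [0]=0xb7  [1]=0x51

b7 51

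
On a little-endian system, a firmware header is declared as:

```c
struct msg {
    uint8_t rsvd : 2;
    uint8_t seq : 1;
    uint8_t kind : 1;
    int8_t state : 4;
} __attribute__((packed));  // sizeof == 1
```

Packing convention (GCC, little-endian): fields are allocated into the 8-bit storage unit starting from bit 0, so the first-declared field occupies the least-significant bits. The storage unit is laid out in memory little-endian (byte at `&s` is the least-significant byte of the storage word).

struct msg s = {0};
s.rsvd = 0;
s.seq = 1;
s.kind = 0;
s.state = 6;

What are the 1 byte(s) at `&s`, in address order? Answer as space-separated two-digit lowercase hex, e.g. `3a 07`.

64

rsvd:2 = 0 → 0x0 << 0 → word 0x00
seq:1 = 1 → 0x1 << 2 → word 0x04
kind:1 = 0 → 0x0 << 3 → word 0x04
state:4 = 6 → 0x6 << 4 → word 0x64
word = 0x64 → little-endian bytes:
  [0]=0x64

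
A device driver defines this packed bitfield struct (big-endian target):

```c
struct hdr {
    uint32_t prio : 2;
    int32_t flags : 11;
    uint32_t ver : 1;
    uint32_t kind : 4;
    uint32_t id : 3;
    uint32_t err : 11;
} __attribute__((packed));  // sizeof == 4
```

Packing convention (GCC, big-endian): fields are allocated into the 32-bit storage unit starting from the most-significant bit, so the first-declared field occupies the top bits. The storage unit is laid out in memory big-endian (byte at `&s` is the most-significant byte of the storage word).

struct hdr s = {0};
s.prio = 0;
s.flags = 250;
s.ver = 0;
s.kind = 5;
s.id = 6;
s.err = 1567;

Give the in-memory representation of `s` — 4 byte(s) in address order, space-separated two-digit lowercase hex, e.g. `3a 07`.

[30+:2] prio=0 & 0x3 = 0x0; word=0x00000000
[19+:11] flags=250 & 0x7ff = 0xfa; word=0x07d00000
[18+:1] ver=0 & 0x1 = 0x0; word=0x07d00000
[14+:4] kind=5 & 0xf = 0x5; word=0x07d14000
[11+:3] id=6 & 0x7 = 0x6; word=0x07d17000
[0+:11] err=1567 & 0x7ff = 0x61f; word=0x07d1761f
word = 0x07d1761f → big-endian bytes:
  [0]=0x07  [1]=0xd1  [2]=0x76  [3]=0x1f

07 d1 76 1f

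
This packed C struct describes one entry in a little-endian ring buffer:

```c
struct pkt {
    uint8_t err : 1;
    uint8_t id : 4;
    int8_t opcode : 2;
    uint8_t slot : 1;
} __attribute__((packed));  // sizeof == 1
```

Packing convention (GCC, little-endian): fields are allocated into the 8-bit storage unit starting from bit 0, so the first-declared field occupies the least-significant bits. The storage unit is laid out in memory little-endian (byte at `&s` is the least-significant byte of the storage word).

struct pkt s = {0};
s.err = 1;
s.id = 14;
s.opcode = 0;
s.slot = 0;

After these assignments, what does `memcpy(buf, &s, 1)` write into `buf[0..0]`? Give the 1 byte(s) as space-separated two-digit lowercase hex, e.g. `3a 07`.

err:1 = 1 → 0x1 << 0 → word 0x01
id:4 = 14 → 0xe << 1 → word 0x1d
opcode:2 = 0 → 0x0 << 5 → word 0x1d
slot:1 = 0 → 0x0 << 7 → word 0x1d
word = 0x1d → little-endian bytes:
  [0]=0x1d

1d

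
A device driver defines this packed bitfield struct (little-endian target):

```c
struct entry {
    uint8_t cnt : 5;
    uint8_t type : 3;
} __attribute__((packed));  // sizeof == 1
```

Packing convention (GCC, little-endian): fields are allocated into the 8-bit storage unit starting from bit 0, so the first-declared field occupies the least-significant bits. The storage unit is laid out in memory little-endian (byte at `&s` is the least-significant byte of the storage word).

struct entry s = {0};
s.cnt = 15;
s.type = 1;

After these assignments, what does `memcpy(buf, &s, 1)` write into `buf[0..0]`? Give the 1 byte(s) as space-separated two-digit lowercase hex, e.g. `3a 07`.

2f

[0+:5] cnt=15 & 0x1f = 0xf; word=0x0f
[5+:3] type=1 & 0x7 = 0x1; word=0x2f
word = 0x2f → little-endian bytes:
  [0]=0x2f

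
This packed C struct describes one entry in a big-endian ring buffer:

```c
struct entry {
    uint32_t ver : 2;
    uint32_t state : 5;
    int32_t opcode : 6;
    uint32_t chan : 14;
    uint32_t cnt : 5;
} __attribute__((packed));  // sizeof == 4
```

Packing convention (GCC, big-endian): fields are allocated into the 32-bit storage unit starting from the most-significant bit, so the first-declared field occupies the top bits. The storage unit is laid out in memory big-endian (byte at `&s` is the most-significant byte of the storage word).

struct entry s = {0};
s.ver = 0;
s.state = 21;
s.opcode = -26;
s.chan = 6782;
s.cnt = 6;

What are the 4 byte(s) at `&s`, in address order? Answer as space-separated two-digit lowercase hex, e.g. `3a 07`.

2b 33 4f c6

[30+:2] ver=0 & 0x3 = 0x0; word=0x00000000
[25+:5] state=21 & 0x1f = 0x15; word=0x2a000000
[19+:6] opcode=-26 & 0x3f = 0x26; word=0x2b300000
[5+:14] chan=6782 & 0x3fff = 0x1a7e; word=0x2b334fc0
[0+:5] cnt=6 & 0x1f = 0x6; word=0x2b334fc6
word = 0x2b334fc6 → big-endian bytes:
  [0]=0x2b  [1]=0x33  [2]=0x4f  [3]=0xc6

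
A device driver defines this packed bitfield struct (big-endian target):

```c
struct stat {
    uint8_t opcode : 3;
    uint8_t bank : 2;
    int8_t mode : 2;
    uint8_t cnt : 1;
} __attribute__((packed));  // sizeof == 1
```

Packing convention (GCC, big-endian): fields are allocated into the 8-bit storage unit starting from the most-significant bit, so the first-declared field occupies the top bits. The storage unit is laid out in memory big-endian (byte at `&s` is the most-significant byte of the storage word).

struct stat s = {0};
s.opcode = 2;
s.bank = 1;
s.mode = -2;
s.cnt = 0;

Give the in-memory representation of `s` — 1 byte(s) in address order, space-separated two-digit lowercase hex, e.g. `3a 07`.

opcode:3 = 2 → 0x2 << 5 → word 0x40
bank:2 = 1 → 0x1 << 3 → word 0x48
mode:2 = -2 → 0x2 << 1 → word 0x4c
cnt:1 = 0 → 0x0 << 0 → word 0x4c
word = 0x4c → big-endian bytes:
  [0]=0x4c

4c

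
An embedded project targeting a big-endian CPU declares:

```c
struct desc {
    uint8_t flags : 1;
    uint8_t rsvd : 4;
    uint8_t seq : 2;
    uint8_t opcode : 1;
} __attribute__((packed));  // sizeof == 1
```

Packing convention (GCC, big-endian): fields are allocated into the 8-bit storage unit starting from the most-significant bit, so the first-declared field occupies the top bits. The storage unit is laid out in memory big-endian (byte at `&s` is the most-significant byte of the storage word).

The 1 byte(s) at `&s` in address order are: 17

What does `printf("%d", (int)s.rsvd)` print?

[0]=0x17 (big-endian) → word 0x17
flags:1 @ bit 7 → (0x17>>7)&0x1 = 0x0
rsvd:4 @ bit 3 → (0x17>>3)&0xf = 0x2  ←
seq:2 @ bit 1 → (0x17>>1)&0x3 = 0x3
opcode:1 @ bit 0 → (0x17>>0)&0x1 = 0x1

2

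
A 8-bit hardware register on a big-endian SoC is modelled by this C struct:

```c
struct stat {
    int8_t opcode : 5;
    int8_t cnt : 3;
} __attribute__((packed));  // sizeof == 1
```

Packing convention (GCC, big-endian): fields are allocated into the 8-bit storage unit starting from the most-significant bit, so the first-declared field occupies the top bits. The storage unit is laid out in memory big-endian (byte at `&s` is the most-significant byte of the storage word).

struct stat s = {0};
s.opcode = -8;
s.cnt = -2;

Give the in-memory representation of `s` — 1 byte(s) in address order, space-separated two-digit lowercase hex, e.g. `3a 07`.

[3+:5] opcode=-8 & 0x1f = 0x18; word=0xc0
[0+:3] cnt=-2 & 0x7 = 0x6; word=0xc6
word = 0xc6 → big-endian bytes:
  [0]=0xc6

c6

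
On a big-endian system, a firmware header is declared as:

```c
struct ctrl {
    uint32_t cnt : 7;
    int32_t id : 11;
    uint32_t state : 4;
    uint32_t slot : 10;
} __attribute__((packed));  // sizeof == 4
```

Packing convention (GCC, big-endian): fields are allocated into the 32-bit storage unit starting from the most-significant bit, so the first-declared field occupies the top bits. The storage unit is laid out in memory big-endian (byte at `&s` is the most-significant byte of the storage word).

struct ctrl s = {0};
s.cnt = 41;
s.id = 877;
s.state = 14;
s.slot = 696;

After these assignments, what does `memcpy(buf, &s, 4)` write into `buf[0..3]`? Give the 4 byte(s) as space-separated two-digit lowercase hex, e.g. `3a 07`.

cnt (7b) val=41 bits=0x29 at bit 25: 0x52000000
id (11b) val=877 bits=0x36d at bit 14: 0x52db4000
state (4b) val=14 bits=0xe at bit 10: 0x52db7800
slot (10b) val=696 bits=0x2b8 at bit 0: 0x52db7ab8
word = 0x52db7ab8 → big-endian bytes:
  [0]=0x52  [1]=0xdb  [2]=0x7a  [3]=0xb8

52 db 7a b8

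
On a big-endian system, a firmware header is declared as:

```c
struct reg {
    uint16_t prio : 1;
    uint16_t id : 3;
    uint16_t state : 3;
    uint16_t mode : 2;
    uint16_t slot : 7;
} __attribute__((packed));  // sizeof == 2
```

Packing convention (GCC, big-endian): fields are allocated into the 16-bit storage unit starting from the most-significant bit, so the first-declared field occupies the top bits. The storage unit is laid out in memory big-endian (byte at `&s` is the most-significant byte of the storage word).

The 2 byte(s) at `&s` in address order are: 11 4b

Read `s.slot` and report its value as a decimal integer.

75

[0]=0x11 [1]=0x4b (big-endian) → word 0x114b
prio:1 @ bit 15 → (0x114b>>15)&0x1 = 0x0
id:3 @ bit 12 → (0x114b>>12)&0x7 = 0x1
state:3 @ bit 9 → (0x114b>>9)&0x7 = 0x0
mode:2 @ bit 7 → (0x114b>>7)&0x3 = 0x2
slot:7 @ bit 0 → (0x114b>>0)&0x7f = 0x4b  ←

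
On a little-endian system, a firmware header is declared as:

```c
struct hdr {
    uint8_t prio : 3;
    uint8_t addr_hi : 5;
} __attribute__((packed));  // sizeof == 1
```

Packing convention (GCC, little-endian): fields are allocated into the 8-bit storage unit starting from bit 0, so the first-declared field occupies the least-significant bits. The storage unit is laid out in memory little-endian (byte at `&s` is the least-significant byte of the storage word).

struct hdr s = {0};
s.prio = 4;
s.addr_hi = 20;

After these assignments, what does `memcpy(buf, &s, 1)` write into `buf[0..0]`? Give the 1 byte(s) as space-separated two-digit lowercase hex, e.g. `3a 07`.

[0+:3] prio=4 & 0x7 = 0x4; word=0x04
[3+:5] addr_hi=20 & 0x1f = 0x14; word=0xa4
word = 0xa4 → little-endian bytes:
  [0]=0xa4

a4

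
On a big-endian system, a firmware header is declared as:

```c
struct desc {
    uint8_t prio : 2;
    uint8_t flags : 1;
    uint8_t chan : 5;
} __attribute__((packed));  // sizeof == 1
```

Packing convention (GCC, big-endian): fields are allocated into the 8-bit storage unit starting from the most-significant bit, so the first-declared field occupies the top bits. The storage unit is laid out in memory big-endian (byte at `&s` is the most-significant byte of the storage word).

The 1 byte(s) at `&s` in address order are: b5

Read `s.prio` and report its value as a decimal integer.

2

[0]=0xb5 (big-endian) → word 0xb5
prio:2 @ bit 6 → (0xb5>>6)&0x3 = 0x2  ←
flags:1 @ bit 5 → (0xb5>>5)&0x1 = 0x1
chan:5 @ bit 0 → (0xb5>>0)&0x1f = 0x15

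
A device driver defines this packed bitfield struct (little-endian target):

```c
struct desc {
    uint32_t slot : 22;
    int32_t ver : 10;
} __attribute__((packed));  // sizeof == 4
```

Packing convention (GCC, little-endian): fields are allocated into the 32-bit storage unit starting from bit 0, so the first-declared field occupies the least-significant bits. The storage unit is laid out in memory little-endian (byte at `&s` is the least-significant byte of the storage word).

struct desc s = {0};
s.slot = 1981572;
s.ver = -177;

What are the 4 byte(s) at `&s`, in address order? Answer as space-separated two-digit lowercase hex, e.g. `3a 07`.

[0+:22] slot=1981572 & 0x3fffff = 0x1e3c84; word=0x001e3c84
[22+:10] ver=-177 & 0x3ff = 0x34f; word=0xd3de3c84
word = 0xd3de3c84 → little-endian bytes:
  [0]=0x84  [1]=0x3c  [2]=0xde  [3]=0xd3

84 3c de d3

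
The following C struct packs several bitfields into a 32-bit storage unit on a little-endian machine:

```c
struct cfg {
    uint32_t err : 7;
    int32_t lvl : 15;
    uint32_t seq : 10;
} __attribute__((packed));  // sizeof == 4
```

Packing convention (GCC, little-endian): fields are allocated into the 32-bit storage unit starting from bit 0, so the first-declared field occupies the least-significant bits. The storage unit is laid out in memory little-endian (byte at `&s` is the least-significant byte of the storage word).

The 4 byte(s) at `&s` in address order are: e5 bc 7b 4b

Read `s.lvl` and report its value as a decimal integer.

-2183

[0]=0xe5 [1]=0xbc [2]=0x7b [3]=0x4b (little-endian) → word 0x4b7bbce5
err [0+:7] = (word>>0) & 0x7f = 101
lvl [7+:15] = (word>>7) & 0x7fff = 30585  ←
seq [22+:10] = (word>>22) & 0x3ff = 301
lvl signed 15b, MSB=1: 30585 - 32768 = -2183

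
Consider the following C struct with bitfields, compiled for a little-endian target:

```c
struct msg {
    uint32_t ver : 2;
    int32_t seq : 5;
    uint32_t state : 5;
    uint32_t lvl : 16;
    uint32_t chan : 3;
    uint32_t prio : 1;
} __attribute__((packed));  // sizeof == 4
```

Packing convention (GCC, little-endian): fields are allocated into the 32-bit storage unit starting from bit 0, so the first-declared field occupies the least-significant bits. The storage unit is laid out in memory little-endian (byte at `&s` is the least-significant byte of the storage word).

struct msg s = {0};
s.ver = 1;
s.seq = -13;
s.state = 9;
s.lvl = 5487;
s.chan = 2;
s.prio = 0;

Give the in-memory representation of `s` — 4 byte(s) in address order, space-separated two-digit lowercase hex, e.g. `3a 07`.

[0+:2] ver=1 & 0x3 = 0x1; word=0x00000001
[2+:5] seq=-13 & 0x1f = 0x13; word=0x0000004d
[7+:5] state=9 & 0x1f = 0x9; word=0x000004cd
[12+:16] lvl=5487 & 0xffff = 0x156f; word=0x0156f4cd
[28+:3] chan=2 & 0x7 = 0x2; word=0x2156f4cd
[31+:1] prio=0 & 0x1 = 0x0; word=0x2156f4cd
word = 0x2156f4cd → little-endian bytes:
  [0]=0xcd  [1]=0xf4  [2]=0x56  [3]=0x21

cd f4 56 21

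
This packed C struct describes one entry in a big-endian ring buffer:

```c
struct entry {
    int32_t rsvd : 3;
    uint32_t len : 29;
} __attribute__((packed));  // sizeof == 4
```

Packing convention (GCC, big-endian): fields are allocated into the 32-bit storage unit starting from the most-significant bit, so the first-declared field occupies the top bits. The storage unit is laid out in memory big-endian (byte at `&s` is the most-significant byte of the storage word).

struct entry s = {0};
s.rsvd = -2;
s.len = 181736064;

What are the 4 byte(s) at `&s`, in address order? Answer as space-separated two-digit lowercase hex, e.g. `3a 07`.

ca d5 12 80

[29+:3] rsvd=-2 & 0x7 = 0x6; word=0xc0000000
[0+:29] len=181736064 & 0x1fffffff = 0xad51280; word=0xcad51280
word = 0xcad51280 → big-endian bytes:
  [0]=0xca  [1]=0xd5  [2]=0x12  [3]=0x80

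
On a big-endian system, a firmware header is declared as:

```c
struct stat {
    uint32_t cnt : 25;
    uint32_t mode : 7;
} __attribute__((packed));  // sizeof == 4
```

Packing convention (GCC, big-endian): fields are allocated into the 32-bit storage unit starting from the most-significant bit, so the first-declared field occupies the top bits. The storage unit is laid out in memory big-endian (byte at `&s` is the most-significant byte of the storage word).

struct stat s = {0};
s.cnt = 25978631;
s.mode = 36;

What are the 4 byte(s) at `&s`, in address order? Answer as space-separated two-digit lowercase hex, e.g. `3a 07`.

cnt (25b) val=25978631 bits=0x18c6707 at bit 7: 0xc6338380
mode (7b) val=36 bits=0x24 at bit 0: 0xc63383a4
word = 0xc63383a4 → big-endian bytes:
  [0]=0xc6  [1]=0x33  [2]=0x83  [3]=0xa4

c6 33 83 a4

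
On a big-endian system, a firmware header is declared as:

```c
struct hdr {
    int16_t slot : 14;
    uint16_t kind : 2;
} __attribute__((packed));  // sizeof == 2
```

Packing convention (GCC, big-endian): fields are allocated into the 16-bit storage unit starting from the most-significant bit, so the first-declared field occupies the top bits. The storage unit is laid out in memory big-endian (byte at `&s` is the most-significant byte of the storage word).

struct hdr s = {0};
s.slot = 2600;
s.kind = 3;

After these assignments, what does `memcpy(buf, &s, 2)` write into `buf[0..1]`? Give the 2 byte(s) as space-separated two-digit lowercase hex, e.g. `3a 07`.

28 a3

slot (14b) val=2600 bits=0xa28 at bit 2: 0x28a0
kind (2b) val=3 bits=0x3 at bit 0: 0x28a3
word = 0x28a3 → big-endian bytes:
  [0]=0x28  [1]=0xa3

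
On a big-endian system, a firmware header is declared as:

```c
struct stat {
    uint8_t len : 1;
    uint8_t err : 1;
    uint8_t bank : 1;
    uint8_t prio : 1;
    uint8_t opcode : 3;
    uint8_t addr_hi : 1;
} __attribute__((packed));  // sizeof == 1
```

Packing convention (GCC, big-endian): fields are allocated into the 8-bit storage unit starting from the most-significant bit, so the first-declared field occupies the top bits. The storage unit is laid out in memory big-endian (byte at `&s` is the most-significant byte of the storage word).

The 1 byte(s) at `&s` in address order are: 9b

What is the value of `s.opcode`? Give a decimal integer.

5

[0]=0x9b (big-endian) → word 0x9b
len [7+:1] = (word>>7) & 0x1 = 1
err [6+:1] = (word>>6) & 0x1 = 0
bank [5+:1] = (word>>5) & 0x1 = 0
prio [4+:1] = (word>>4) & 0x1 = 1
opcode [1+:3] = (word>>1) & 0x7 = 5  ←
addr_hi [0+:1] = (word>>0) & 0x1 = 1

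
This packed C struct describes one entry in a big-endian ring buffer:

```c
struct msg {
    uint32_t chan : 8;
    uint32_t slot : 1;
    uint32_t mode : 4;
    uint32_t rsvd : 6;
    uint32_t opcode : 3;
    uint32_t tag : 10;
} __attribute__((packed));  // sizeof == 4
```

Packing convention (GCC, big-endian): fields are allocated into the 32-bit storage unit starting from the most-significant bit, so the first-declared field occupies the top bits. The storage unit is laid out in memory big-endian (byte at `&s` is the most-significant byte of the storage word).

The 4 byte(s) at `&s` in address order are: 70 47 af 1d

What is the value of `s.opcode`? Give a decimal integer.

3

[0]=0x70 [1]=0x47 [2]=0xaf [3]=0x1d (big-endian) → word 0x7047af1d
chan:8 @ bit 24 → (0x7047af1d>>24)&0xff = 0x70
slot:1 @ bit 23 → (0x7047af1d>>23)&0x1 = 0x0
mode:4 @ bit 19 → (0x7047af1d>>19)&0xf = 0x8
rsvd:6 @ bit 13 → (0x7047af1d>>13)&0x3f = 0x3d
opcode:3 @ bit 10 → (0x7047af1d>>10)&0x7 = 0x3  ←
tag:10 @ bit 0 → (0x7047af1d>>0)&0x3ff = 0x31d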